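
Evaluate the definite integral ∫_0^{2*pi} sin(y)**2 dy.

pi

Use the identity sin^2(y) = (1 - cos(2*y))/2.
An antiderivative is F(y) = y/2 - sin(2*y)/4.
Then F(2*pi) - F(0) = (pi) - (0) = pi.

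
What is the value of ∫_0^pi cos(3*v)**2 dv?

pi/2

Use the identity cos^2(3*v) = (1 + cos(6*v))/2.
An antiderivative is F(v) = v/2 + sin(6*v)/12.
Then F(pi) - F(0) = (pi/2) - (0) = pi/2.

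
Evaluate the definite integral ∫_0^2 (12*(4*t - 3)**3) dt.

408

Let u = 4*t - 3, so du = 4 dt. When t = 0, u = -3; when t = 2, u = 5.
The integral becomes 3·∫ u**3 du from -3 to 5, with antiderivative 3*u**4/4.
Back in t: F(t) = 3*(4*t - 3)**4/4.
Then F(2) - F(0) = (1875/4) - (243/4) = 408.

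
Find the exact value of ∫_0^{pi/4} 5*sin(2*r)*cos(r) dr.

Use the identity sin(2*r)cos(r) = [sin(3*r) + sin(r)]/2.
An antiderivative is F(r) = -5*cos(r)/2 - 5*cos(3*r)/6.
Then F(pi/4) - F(0) = (-5*sqrt(2)/6) - (-10/3) = 10/3 - 5*sqrt(2)/6.

10/3 - 5*sqrt(2)/6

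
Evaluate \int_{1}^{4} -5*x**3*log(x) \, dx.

1275/16 - 640*log(2)

Integrate by parts once (u = ln x, dv = -5*x**3 dx).
An antiderivative is F(x) = -5*x**4*(4*log(x) - 1)/16.
Then F(4) - F(1) = (80 - 640*log(2)) - (5/16) = 1275/16 - 640*log(2).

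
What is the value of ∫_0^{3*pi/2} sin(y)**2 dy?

3*pi/4

Use the identity sin^2(y) = (1 - cos(2*y))/2.
An antiderivative is F(y) = y/2 - sin(2*y)/4.
Then F(3*pi/2) - F(0) = (3*pi/4) - (0) = 3*pi/4.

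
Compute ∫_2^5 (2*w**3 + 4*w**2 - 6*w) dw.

By the power rule, an antiderivative is F(w) = w**4/2 + 4*w**3/3 - 3*w**2.
Then F(5) - F(2) = (2425/6) - (20/3) = 795/2.

795/2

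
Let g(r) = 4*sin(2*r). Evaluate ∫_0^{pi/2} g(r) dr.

An antiderivative is F(r) = -2*cos(2*r).
Then F(pi/2) - F(0) = (2) - (-2) = 4.

4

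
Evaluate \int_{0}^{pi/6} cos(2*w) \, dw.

sqrt(3)/4

An antiderivative is F(w) = sin(2*w)/2.
Then F(pi/6) - F(0) = (sqrt(3)/4) - (0) = sqrt(3)/4.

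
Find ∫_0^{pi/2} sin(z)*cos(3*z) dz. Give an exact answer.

-1/2

Use the identity sin(z)cos(3*z) = [sin(4*z) + sin(-2*z)]/2.
An antiderivative is F(z) = cos(2*z)/4 - cos(4*z)/8.
Then F(pi/2) - F(0) = (-3/8) - (1/8) = -1/2.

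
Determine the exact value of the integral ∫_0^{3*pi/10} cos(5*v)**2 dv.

3*pi/20

Use the identity cos^2(5*v) = (1 + cos(10*v))/2.
An antiderivative is F(v) = v/2 + sin(10*v)/20.
Then F(3*pi/10) - F(0) = (3*pi/20) - (0) = 3*pi/20.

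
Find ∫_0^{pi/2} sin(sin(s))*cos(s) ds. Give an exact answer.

1 - cos(1)

Let u = sin(s), so du = cos(s) ds. When s = 0, u = 0; when s = pi/2, u = 1.
The integral becomes ∫ sin(u) du from 0 to 1, with antiderivative -cos(u).
Back in s: F(s) = -cos(sin(s)).
Then F(pi/2) - F(0) = (-cos(1)) - (-1) = 1 - cos(1).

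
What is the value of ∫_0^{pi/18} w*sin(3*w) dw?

Integrate by parts once (u = w, dv = sin(3*w) dw).
An antiderivative is F(w) = -w*cos(3*w)/3 + sin(3*w)/9.
Then F(pi/18) - F(0) = (-sqrt(3)*pi/108 + 1/18) - (0) = -sqrt(3)*pi/108 + 1/18.

-sqrt(3)*pi/108 + 1/18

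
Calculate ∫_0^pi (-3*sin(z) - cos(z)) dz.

An antiderivative is F(z) = -sin(z) + 3*cos(z).
Then F(pi) - F(0) = (-3) - (3) = -6.

-6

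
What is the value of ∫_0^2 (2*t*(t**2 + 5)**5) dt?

Let u = t**2 + 5, so du = 2*t dt. When t = 0, u = 5; when t = 2, u = 9.
The integral becomes ∫ u**5 du from 5 to 9, with antiderivative u**6/6.
Back in t: F(t) = (t**2 + 5)**6/6.
Then F(2) - F(0) = (177147/2) - (15625/6) = 257908/3.

257908/3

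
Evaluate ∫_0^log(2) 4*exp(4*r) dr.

Let u = exp(r), so du = exp(r) dr. When r = 0, u = 1; when r = log(2), u = 2.
The integral becomes 4·∫ u**3 du from 1 to 2, with antiderivative u**4.
Back in r: F(r) = exp(4*r).
Then F(log(2)) - F(0) = (16) - (1) = 15.

15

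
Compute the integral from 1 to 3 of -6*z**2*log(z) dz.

Integrate by parts once (u = ln z, dv = -6*z**2 dz).
An antiderivative is F(z) = -2*z**3*(3*log(z) - 1)/3.
Then F(3) - F(1) = (18 - 54*log(3)) - (2/3) = 52/3 - 54*log(3).

52/3 - 54*log(3)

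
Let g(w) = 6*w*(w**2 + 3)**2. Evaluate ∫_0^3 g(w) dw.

1701

Let u = w**2 + 3, so du = 2*w dw. When w = 0, u = 3; when w = 3, u = 12.
The integral becomes 3·∫ u**2 du from 3 to 12, with antiderivative u**3.
Back in w: F(w) = (w**2 + 3)**3.
Then F(3) - F(0) = (1728) - (27) = 1701.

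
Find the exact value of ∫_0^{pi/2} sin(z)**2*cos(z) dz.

Let u = sin(z), so du = cos(z) dz. When z = 0, u = 0; when z = pi/2, u = 1.
The integral becomes ∫ u**2 du from 0 to 1, with antiderivative u**3/3.
Back in z: F(z) = sin(z)**3/3.
Then F(pi/2) - F(0) = (1/3) - (0) = 1/3.

1/3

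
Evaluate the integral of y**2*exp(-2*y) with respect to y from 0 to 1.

Integrate by parts twice (u = y^2, dv = exp(-2*y) dy).
An antiderivative is F(y) = (-2*y**2 - 2*y - 1)*exp(-2*y)/4.
Then F(1) - F(0) = (-5*exp(-2)/4) - (-1/4) = (-5 + exp(2))*exp(-2)/4.

(-5 + exp(2))*exp(-2)/4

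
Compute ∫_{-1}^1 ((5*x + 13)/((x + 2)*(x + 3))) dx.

Factor the denominator: x**2 + 5*x + 6 = (x + 3)(x + 2).
Partial fractions: (5*x + 13)/((x + 2)*(x + 3)) = 2/(x + 3) + 3/(x + 2).
An antiderivative is F(x) = 3*log(x + 2) + 2*log(x + 3).
Then F(1) - F(-1) = (4*log(2) + 3*log(3)) - (log(4)) = 2*log(2) + 3*log(3).

2*log(2) + 3*log(3)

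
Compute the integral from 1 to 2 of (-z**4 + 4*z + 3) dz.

By the power rule, an antiderivative is F(z) = -z**5/5 + 2*z**2 + 3*z.
Then F(2) - F(1) = (38/5) - (24/5) = 14/5.

14/5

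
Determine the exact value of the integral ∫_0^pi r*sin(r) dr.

pi

Integrate by parts once (u = r, dv = sin(r) dr).
An antiderivative is F(r) = -r*cos(r) + sin(r).
Then F(pi) - F(0) = (pi) - (0) = pi.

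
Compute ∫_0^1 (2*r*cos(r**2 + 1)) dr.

-sin(1) + sin(2)

Let u = r**2 + 1, so du = 2*r dr. When r = 0, u = 1; when r = 1, u = 2.
The integral becomes ∫ cos(u) du from 1 to 2, with antiderivative sin(u).
Back in r: F(r) = sin(r**2 + 1).
Then F(1) - F(0) = (sin(2)) - (sin(1)) = -sin(1) + sin(2).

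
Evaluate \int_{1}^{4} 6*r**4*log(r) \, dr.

Integrate by parts once (u = ln r, dv = 6*r**4 dr).
An antiderivative is F(r) = 6*r**5*(5*log(r) - 1)/25.
Then F(4) - F(1) = (-6144/25 + 12288*log(2)/5) - (-6/25) = -6138/25 + 12288*log(2)/5.

-6138/25 + 12288*log(2)/5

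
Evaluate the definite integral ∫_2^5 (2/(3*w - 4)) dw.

An antiderivative is F(w) = 2*log(3*w - 4)/3.
Then F(5) - F(2) = (2*log(11)/3) - (2*log(2)/3) = -2*log(2)/3 + 2*log(11)/3.

-2*log(2)/3 + 2*log(11)/3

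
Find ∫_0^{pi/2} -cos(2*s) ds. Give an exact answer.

0

An antiderivative is F(s) = -sin(2*s)/2.
Then F(pi/2) - F(0) = (0) - (0) = 0.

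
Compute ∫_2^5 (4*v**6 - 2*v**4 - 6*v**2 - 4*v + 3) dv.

1507293/35

By the power rule, an antiderivative is F(v) = 4*v**7/7 - 2*v**5/5 - 2*v**3 - 2*v**2 + 3*v.
Then F(5) - F(2) = (301755/7) - (1482/35) = 1507293/35.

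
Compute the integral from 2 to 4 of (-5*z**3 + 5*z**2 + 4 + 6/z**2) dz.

By the power rule, an antiderivative is F(z) = -5*z**4/4 + 5*z**3/3 + 4*z - 6/z.
Then F(4) - F(2) = (-1193/6) - (-5/3) = -1183/6.

-1183/6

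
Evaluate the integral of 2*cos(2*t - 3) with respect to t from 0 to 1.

-sin(1) + sin(3)

Let u = 2*t - 3, so du = 2 dt. When t = 0, u = -3; when t = 1, u = -1.
The integral becomes ∫ cos(u) du from -3 to -1, with antiderivative sin(u).
Back in t: F(t) = sin(2*t - 3).
Then F(1) - F(0) = (-sin(1)) - (-sin(3)) = -sin(1) + sin(3).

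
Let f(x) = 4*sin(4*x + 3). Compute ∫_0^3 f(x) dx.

cos(3) - cos(15)

Let u = 4*x + 3, so du = 4 dx. When x = 0, u = 3; when x = 3, u = 15.
The integral becomes ∫ sin(u) du from 3 to 15, with antiderivative -cos(u).
Back in x: F(x) = -cos(4*x + 3).
Then F(3) - F(0) = (-cos(15)) - (-cos(3)) = cos(3) - cos(15).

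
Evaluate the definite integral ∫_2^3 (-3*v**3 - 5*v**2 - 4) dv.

By the power rule, an antiderivative is F(v) = -3*v**4/4 - 5*v**3/3 - 4*v.
Then F(3) - F(2) = (-471/4) - (-100/3) = -1013/12.

-1013/12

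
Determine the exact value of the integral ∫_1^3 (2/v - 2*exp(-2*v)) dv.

-exp(-2) + exp(-6) + 2*log(3)

An antiderivative is F(v) = 2*log(v) + exp(-2*v).
Then F(3) - F(1) = (exp(-6) + 2*log(3)) - (exp(-2)) = -exp(-2) + exp(-6) + 2*log(3).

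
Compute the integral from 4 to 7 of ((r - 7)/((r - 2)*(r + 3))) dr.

log(40/49)

Factor the denominator: r**2 + r - 6 = (r + 3)(r - 2).
Partial fractions: (r - 7)/((r - 2)*(r + 3)) = 2/(r + 3) - 1/(r - 2).
An antiderivative is F(r) = -log(r - 2) + 2*log(r + 3).
Then F(7) - F(4) = (log(20)) - (log(49/2)) = log(40/49).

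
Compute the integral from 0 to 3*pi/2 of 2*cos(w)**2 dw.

Use the identity cos^2(w) = (1 + cos(2*w))/2.
An antiderivative is F(w) = w + sin(2*w)/2.
Then F(3*pi/2) - F(0) = (3*pi/2) - (0) = 3*pi/2.

3*pi/2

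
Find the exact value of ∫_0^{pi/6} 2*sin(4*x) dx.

3/4

An antiderivative is F(x) = -cos(4*x)/2.
Then F(pi/6) - F(0) = (1/4) - (-1/2) = 3/4.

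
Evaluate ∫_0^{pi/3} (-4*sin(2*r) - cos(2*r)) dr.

An antiderivative is F(r) = -sin(2*r)/2 + 2*cos(2*r).
Then F(pi/3) - F(0) = (-1 - sqrt(3)/4) - (2) = -3 - sqrt(3)/4.

-3 - sqrt(3)/4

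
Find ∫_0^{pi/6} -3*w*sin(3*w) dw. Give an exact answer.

Integrate by parts once (u = w, dv = -3*sin(3*w) dw).
An antiderivative is F(w) = w*cos(3*w) - sin(3*w)/3.
Then F(pi/6) - F(0) = (-1/3) - (0) = -1/3.

-1/3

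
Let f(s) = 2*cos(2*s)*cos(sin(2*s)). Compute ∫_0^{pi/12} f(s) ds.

sin(1/2)

Let u = sin(2*s), so du = 2*cos(2*s) ds. When s = 0, u = 0; when s = pi/12, u = 1/2.
The integral becomes ∫ cos(u) du from 0 to 1/2, with antiderivative sin(u).
Back in s: F(s) = sin(sin(2*s)).
Then F(pi/12) - F(0) = (sin(1/2)) - (0) = sin(1/2).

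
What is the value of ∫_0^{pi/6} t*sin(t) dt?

Integrate by parts once (u = t, dv = sin(t) dt).
An antiderivative is F(t) = -t*cos(t) + sin(t).
Then F(pi/6) - F(0) = (-sqrt(3)*pi/12 + 1/2) - (0) = -sqrt(3)*pi/12 + 1/2.

-sqrt(3)*pi/12 + 1/2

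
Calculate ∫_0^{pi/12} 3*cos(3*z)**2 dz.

1/4 + pi/8

Use the identity cos^2(3*z) = (1 + cos(6*z))/2.
An antiderivative is F(z) = 3*z/2 + sin(6*z)/4.
Then F(pi/12) - F(0) = (1/4 + pi/8) - (0) = 1/4 + pi/8.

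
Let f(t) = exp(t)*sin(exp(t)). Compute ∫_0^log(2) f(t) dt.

Let u = exp(t), so du = exp(t) dt. When t = 0, u = 1; when t = log(2), u = 2.
The integral becomes ∫ sin(u) du from 1 to 2, with antiderivative -cos(u).
Back in t: F(t) = -cos(exp(t)).
Then F(log(2)) - F(0) = (-cos(2)) - (-cos(1)) = -cos(2) + cos(1).

-cos(2) + cos(1)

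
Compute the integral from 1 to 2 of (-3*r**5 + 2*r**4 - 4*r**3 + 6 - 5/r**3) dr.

By the power rule, an antiderivative is F(r) = -r**6/2 + 2*r**5/5 - r**4 + 6*r + 5/(2*r**2).
Then F(2) - F(1) = (-903/40) - (37/5) = -1199/40.

-1199/40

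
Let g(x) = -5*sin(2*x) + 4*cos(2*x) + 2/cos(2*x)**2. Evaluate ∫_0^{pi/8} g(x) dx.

An antiderivative is F(x) = 2*sin(2*x) + 5*cos(2*x)/2 + tan(2*x).
Then F(pi/8) - F(0) = (1 + 9*sqrt(2)/4) - (5/2) = -3/2 + 9*sqrt(2)/4.

-3/2 + 9*sqrt(2)/4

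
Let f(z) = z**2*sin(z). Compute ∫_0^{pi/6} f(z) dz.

Integrate by parts twice (u = z^2, dv = sin(z) dz).
An antiderivative is F(z) = -z**2*cos(z) + 2*z*sin(z) + 2*cos(z).
Then F(pi/6) - F(0) = (-sqrt(3)*pi**2/72 + pi/6 + sqrt(3)) - (2) = -2 - sqrt(3)*pi**2/72 + pi/6 + sqrt(3).

-2 - sqrt(3)*pi**2/72 + pi/6 + sqrt(3)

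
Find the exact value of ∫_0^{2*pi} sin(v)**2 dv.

pi

Use the identity sin^2(v) = (1 - cos(2*v))/2.
An antiderivative is F(v) = v/2 - sin(2*v)/4.
Then F(2*pi) - F(0) = (pi) - (0) = pi.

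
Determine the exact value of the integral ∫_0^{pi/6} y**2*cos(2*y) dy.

Integrate by parts twice (u = y^2, dv = cos(2*y) dy).
An antiderivative is F(y) = y**2*sin(2*y)/2 + y*cos(2*y)/2 - sin(2*y)/4.
Then F(pi/6) - F(0) = (-sqrt(3)/8 + sqrt(3)*pi**2/144 + pi/24) - (0) = -sqrt(3)/8 + sqrt(3)*pi**2/144 + pi/24.

-sqrt(3)/8 + sqrt(3)*pi**2/144 + pi/24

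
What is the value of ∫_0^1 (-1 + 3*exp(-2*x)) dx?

An antiderivative is F(x) = -x - 3*exp(-2*x)/2.
Then F(1) - F(0) = (-1 - 3*exp(-2)/2) - (-3/2) = (-3 + exp(2))*exp(-2)/2.

(-3 + exp(2))*exp(-2)/2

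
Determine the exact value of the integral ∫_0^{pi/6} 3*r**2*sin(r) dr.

Integrate by parts twice (u = r^2, dv = 3*sin(r) dr).
An antiderivative is F(r) = -3*r**2*cos(r) + 6*r*sin(r) + 6*cos(r).
Then F(pi/6) - F(0) = (-sqrt(3)*pi**2/24 + pi/2 + 3*sqrt(3)) - (6) = -6 - sqrt(3)*pi**2/24 + pi/2 + 3*sqrt(3).

-6 - sqrt(3)*pi**2/24 + pi/2 + 3*sqrt(3)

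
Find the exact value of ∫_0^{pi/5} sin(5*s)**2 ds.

Use the identity sin^2(5*s) = (1 - cos(10*s))/2.
An antiderivative is F(s) = s/2 - sin(10*s)/20.
Then F(pi/5) - F(0) = (pi/10) - (0) = pi/10.

pi/10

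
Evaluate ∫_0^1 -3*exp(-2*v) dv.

An antiderivative is F(v) = 3*exp(-2*v)/2.
Then F(1) - F(0) = (3*exp(-2)/2) - (3/2) = -3/2 + 3*exp(-2)/2.

-3/2 + 3*exp(-2)/2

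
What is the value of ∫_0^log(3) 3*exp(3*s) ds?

26

Let u = exp(s), so du = exp(s) ds. When s = 0, u = 1; when s = log(3), u = 3.
The integral becomes 3·∫ u**2 du from 1 to 3, with antiderivative u**3.
Back in s: F(s) = exp(3*s).
Then F(log(3)) - F(0) = (27) - (1) = 26.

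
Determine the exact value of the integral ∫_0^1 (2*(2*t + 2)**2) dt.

56/3

Let u = 2*t + 2, so du = 2 dt. When t = 0, u = 2; when t = 1, u = 4.
The integral becomes ∫ u**2 du from 2 to 4, with antiderivative u**3/3.
Back in t: F(t) = (2*t + 2)**3/3.
Then F(1) - F(0) = (64/3) - (8/3) = 56/3.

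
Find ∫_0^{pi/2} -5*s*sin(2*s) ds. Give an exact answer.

Integrate by parts once (u = s, dv = -5*sin(2*s) ds).
An antiderivative is F(s) = 5*s*cos(2*s)/2 - 5*sin(2*s)/4.
Then F(pi/2) - F(0) = (-5*pi/4) - (0) = -5*pi/4.

-5*pi/4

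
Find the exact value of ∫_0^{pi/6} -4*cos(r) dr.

-2

An antiderivative is F(r) = -4*sin(r).
Then F(pi/6) - F(0) = (-2) - (0) = -2.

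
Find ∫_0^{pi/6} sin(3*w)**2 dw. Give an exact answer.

Use the identity sin^2(3*w) = (1 - cos(6*w))/2.
An antiderivative is F(w) = w/2 - sin(6*w)/12.
Then F(pi/6) - F(0) = (pi/12) - (0) = pi/12.

pi/12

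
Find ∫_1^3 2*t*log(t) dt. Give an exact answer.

-4 + 9*log(3)

Integrate by parts once (u = ln t, dv = 2*t dt).
An antiderivative is F(t) = t**2*(2*log(t) - 1)/2.
Then F(3) - F(1) = (-9/2 + 9*log(3)) - (-1/2) = -4 + 9*log(3).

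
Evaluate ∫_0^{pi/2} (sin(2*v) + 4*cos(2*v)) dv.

An antiderivative is F(v) = 2*sin(2*v) - cos(2*v)/2.
Then F(pi/2) - F(0) = (1/2) - (-1/2) = 1.

1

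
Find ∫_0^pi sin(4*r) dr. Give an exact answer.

An antiderivative is F(r) = -cos(4*r)/4.
Then F(pi) - F(0) = (-1/4) - (-1/4) = 0.

0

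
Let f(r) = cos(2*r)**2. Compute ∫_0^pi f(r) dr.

pi/2

Use the identity cos^2(2*r) = (1 + cos(4*r))/2.
An antiderivative is F(r) = r/2 + sin(4*r)/8.
Then F(pi) - F(0) = (pi/2) - (0) = pi/2.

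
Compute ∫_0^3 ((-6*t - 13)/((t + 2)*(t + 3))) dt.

Factor the denominator: t**2 + 5*t + 6 = (t + 3)(t + 2).
Partial fractions: (-6*t - 13)/((t + 2)*(t + 3)) = -5/(t + 3) - 1/(t + 2).
An antiderivative is F(t) = -log(t + 2) - 5*log(t + 3).
Then F(3) - F(0) = (-5*log(3) - 5*log(2) - log(5)) - (-5*log(3) - log(2)) = -log(80).

-log(80)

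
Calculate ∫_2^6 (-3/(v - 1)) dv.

An antiderivative is F(v) = -3*log(v - 1).
Then F(6) - F(2) = (-3*log(5)) - (0) = -3*log(5).

-3*log(5)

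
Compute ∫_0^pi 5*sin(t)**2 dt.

Use the identity sin^2(t) = (1 - cos(2*t))/2.
An antiderivative is F(t) = 5*t/2 - 5*sin(2*t)/4.
Then F(pi) - F(0) = (5*pi/2) - (0) = 5*pi/2.

5*pi/2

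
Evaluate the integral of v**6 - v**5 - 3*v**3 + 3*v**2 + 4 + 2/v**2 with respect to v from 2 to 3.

4421/28

By the power rule, an antiderivative is F(v) = v**7/7 - v**6/6 - 3*v**4/4 + v**3 + 4*v - 2/v.
Then F(3) - F(2) = (14155/84) - (223/21) = 4421/28.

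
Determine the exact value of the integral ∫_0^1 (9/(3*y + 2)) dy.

-3*log(2) + 3*log(5)

Let u = 3*y + 2, so du = 3 dy. When y = 0, u = 2; when y = 1, u = 5.
The integral becomes 3·∫ 1/u du from 2 to 5, with antiderivative 3*log(u).
Back in y: F(y) = 3*log(3*y + 2).
Then F(1) - F(0) = (3*log(5)) - (log(8)) = -3*log(2) + 3*log(5).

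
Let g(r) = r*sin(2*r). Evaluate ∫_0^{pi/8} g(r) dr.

Integrate by parts once (u = r, dv = sin(2*r) dr).
An antiderivative is F(r) = -r*cos(2*r)/2 + sin(2*r)/4.
Then F(pi/8) - F(0) = (sqrt(2)*(4 - pi)/32) - (0) = sqrt(2)*(4 - pi)/32.

sqrt(2)*(4 - pi)/32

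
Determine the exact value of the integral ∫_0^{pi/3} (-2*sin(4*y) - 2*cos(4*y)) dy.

An antiderivative is F(y) = -sin(4*y)/2 + cos(4*y)/2.
Then F(pi/3) - F(0) = (-1/4 + sqrt(3)/4) - (1/2) = -3/4 + sqrt(3)/4.

-3/4 + sqrt(3)/4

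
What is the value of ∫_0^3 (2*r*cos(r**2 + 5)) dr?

Let u = r**2 + 5, so du = 2*r dr. When r = 0, u = 5; when r = 3, u = 14.
The integral becomes ∫ cos(u) du from 5 to 14, with antiderivative sin(u).
Back in r: F(r) = sin(r**2 + 5).
Then F(3) - F(0) = (sin(14)) - (sin(5)) = -sin(5) + sin(14).

-sin(5) + sin(14)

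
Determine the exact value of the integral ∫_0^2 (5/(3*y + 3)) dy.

An antiderivative is F(y) = 5*log(3*y + 3)/3.
Then F(2) - F(0) = (10*log(3)/3) - (5*log(3)/3) = 5*log(3)/3.

5*log(3)/3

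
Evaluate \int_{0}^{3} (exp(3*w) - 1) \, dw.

An antiderivative is F(w) = exp(3*w)/3 - w.
Then F(3) - F(0) = (-3 + exp(9)/3) - (1/3) = -10/3 + exp(9)/3.

-10/3 + exp(9)/3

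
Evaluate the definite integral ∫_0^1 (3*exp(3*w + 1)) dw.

-exp(1) + exp(4)

Let u = 3*w + 1, so du = 3 dw. When w = 0, u = 1; when w = 1, u = 4.
The integral becomes ∫ exp(u) du from 1 to 4, with antiderivative exp(u).
Back in w: F(w) = exp(3*w + 1).
Then F(1) - F(0) = (exp(4)) - (exp(1)) = -exp(1) + exp(4).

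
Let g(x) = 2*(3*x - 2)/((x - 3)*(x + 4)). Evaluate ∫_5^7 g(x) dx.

Factor the denominator: x**2 + x - 12 = (x + 4)(x - 3).
Partial fractions: 2*(3*x - 2)/((x - 3)*(x + 4)) = 4/(x + 4) + 2/(x - 3).
An antiderivative is F(x) = 2*log(x - 3) + 4*log(x + 4).
Then F(7) - F(5) = (4*log(2) + 4*log(11)) - (2*log(2) + 8*log(3)) = -8*log(3) + 2*log(2) + 4*log(11).

-8*log(3) + 2*log(2) + 4*log(11)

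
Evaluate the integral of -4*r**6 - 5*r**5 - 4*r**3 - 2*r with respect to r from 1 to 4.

By the power rule, an antiderivative is F(r) = -4*r**7/7 - 5*r**6/6 - r**4 - r**2.
Then F(4) - F(1) = (-274000/21) - (-143/42) = -182619/14.

-182619/14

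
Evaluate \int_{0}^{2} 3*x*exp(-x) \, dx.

Integrate by parts once (u = x, dv = 3*exp(-x) dx).
An antiderivative is F(x) = (-3*x - 3)*exp(-x).
Then F(2) - F(0) = (-9*exp(-2)) - (-3) = 3 - 9*exp(-2).

3 - 9*exp(-2)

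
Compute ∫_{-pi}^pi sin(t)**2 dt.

pi

Use the identity sin^2(t) = (1 - cos(2*t))/2.
An antiderivative is F(t) = t/2 - sin(2*t)/4.
Then F(pi) - F(-pi) = (pi/2) - (-pi/2) = pi.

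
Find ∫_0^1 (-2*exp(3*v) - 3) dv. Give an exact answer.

An antiderivative is F(v) = -2*exp(3*v)/3 - 3*v.
Then F(1) - F(0) = (-2*exp(3)/3 - 3) - (-2/3) = -2*exp(3)/3 - 7/3.

-2*exp(3)/3 - 7/3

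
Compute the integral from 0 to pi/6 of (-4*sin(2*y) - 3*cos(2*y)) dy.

An antiderivative is F(y) = -3*sin(2*y)/2 + 2*cos(2*y).
Then F(pi/6) - F(0) = (1 - 3*sqrt(3)/4) - (2) = -3*sqrt(3)/4 - 1.

-3*sqrt(3)/4 - 1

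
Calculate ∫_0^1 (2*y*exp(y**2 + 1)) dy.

Let u = y**2 + 1, so du = 2*y dy. When y = 0, u = 1; when y = 1, u = 2.
The integral becomes ∫ exp(u) du from 1 to 2, with antiderivative exp(u).
Back in y: F(y) = exp(y**2 + 1).
Then F(1) - F(0) = (exp(2)) - (exp(1)) = -exp(1) + exp(2).

-exp(1) + exp(2)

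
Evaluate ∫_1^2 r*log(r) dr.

Integrate by parts once (u = ln r, dv = r dr).
An antiderivative is F(r) = r**2*(2*log(r) - 1)/4.
Then F(2) - F(1) = (-1 + log(4)) - (-1/4) = -3/4 + log(4).

-3/4 + log(4)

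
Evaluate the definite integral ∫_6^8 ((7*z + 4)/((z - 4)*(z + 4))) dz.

Factor the denominator: z**2 - 16 = (z + 4)(z - 4).
Partial fractions: (7*z + 4)/((z - 4)*(z + 4)) = 3/(z + 4) + 4/(z - 4).
An antiderivative is F(z) = 4*log(z - 4) + 3*log(z + 4).
Then F(8) - F(6) = (3*log(3) + 14*log(2)) - (3*log(5) + 7*log(2)) = -3*log(5) + 3*log(3) + 7*log(2).

-3*log(5) + 3*log(3) + 7*log(2)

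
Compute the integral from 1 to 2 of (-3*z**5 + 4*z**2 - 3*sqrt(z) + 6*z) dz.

By the power rule, an antiderivative is F(z) = -z**6/2 - 2*z**(3/2) + 4*z**3/3 + 3*z**2.
Then F(2) - F(1) = (-28/3 - 4*sqrt(2)) - (11/6) = -67/6 - 4*sqrt(2).

-67/6 - 4*sqrt(2)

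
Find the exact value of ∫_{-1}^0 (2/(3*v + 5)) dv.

An antiderivative is F(v) = 2*log(3*v + 5)/3.
Then F(0) - F(-1) = (2*log(5)/3) - (2*log(2)/3) = -2*log(2)/3 + 2*log(5)/3.

-2*log(2)/3 + 2*log(5)/3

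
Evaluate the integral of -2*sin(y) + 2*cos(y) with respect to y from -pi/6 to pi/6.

An antiderivative is F(y) = 2*sin(y) + 2*cos(y).
Then F(pi/6) - F(-pi/6) = (1 + sqrt(3)) - (-1 + sqrt(3)) = 2.

2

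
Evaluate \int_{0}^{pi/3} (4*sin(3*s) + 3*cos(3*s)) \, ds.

8/3

An antiderivative is F(s) = sin(3*s) - 4*cos(3*s)/3.
Then F(pi/3) - F(0) = (4/3) - (-4/3) = 8/3.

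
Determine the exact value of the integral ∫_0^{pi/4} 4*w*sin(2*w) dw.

1

Integrate by parts once (u = w, dv = 4*sin(2*w) dw).
An antiderivative is F(w) = -2*w*cos(2*w) + sin(2*w).
Then F(pi/4) - F(0) = (1) - (0) = 1.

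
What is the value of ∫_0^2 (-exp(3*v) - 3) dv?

-exp(6)/3 - 17/3

An antiderivative is F(v) = -exp(3*v)/3 - 3*v.
Then F(2) - F(0) = (-exp(6)/3 - 6) - (-1/3) = -exp(6)/3 - 17/3.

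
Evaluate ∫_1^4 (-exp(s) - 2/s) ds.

An antiderivative is F(s) = -exp(s) - 2*log(s).
Then F(4) - F(1) = (-exp(4) - log(16)) - (-exp(1)) = -exp(4) - log(16) + exp(1).

-exp(4) - log(16) + exp(1)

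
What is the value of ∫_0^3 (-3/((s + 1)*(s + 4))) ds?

log(7/16)

Factor the denominator: s**2 + 5*s + 4 = (s + 4)(s + 1).
Partial fractions: -3/((s + 1)*(s + 4)) = 1/(s + 4) - 1/(s + 1).
An antiderivative is F(s) = -log(s + 1) + log(s + 4).
Then F(3) - F(0) = (log(7/4)) - (log(4)) = log(7/16).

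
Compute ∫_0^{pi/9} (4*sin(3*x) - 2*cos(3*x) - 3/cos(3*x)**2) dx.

2/3 - 4*sqrt(3)/3

An antiderivative is F(x) = -2*sin(3*x)/3 - 4*cos(3*x)/3 - tan(3*x).
Then F(pi/9) - F(0) = (-4*sqrt(3)/3 - 2/3) - (-4/3) = 2/3 - 4*sqrt(3)/3.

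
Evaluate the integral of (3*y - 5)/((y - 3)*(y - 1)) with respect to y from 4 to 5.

Factor the denominator: y**2 - 4*y + 3 = (y - 1)(y - 3).
Partial fractions: (3*y - 5)/((y - 3)*(y - 1)) = 1/(y - 1) + 2/(y - 3).
An antiderivative is F(y) = 2*log(y - 3) + log(y - 1).
Then F(5) - F(4) = (log(16)) - (log(3)) = log(16/3).

log(16/3)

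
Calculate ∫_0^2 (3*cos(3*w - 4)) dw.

sin(4) + sin(2)

Let u = 3*w - 4, so du = 3 dw. When w = 0, u = -4; when w = 2, u = 2.
The integral becomes ∫ cos(u) du from -4 to 2, with antiderivative sin(u).
Back in w: F(w) = sin(3*w - 4).
Then F(2) - F(0) = (sin(2)) - (-sin(4)) = sin(4) + sin(2).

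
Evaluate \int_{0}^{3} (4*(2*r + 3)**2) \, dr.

Let u = 2*r + 3, so du = 2 dr. When r = 0, u = 3; when r = 3, u = 9.
The integral becomes 2·∫ u**2 du from 3 to 9, with antiderivative 2*u**3/3.
Back in r: F(r) = 2*(2*r + 3)**3/3.
Then F(3) - F(0) = (486) - (18) = 468.

468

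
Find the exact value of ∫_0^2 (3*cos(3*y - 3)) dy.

Let u = 3*y - 3, so du = 3 dy. When y = 0, u = -3; when y = 2, u = 3.
The integral becomes ∫ cos(u) du from -3 to 3, with antiderivative sin(u).
Back in y: F(y) = sin(3*y - 3).
Then F(2) - F(0) = (sin(3)) - (-sin(3)) = 2*sin(3).

2*sin(3)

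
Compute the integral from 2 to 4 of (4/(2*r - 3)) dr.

log(25)

An antiderivative is F(r) = 2*log(2*r - 3).
Then F(4) - F(2) = (log(25)) - (0) = log(25).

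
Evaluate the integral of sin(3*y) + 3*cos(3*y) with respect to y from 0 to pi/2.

An antiderivative is F(y) = sin(3*y) - cos(3*y)/3.
Then F(pi/2) - F(0) = (-1) - (-1/3) = -2/3.

-2/3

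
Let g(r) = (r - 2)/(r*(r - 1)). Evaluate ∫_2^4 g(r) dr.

log(4/3)

Factor the denominator: r**2 - r = r(r - 1).
Partial fractions: (r - 2)/(r*(r - 1)) = 2/r - 1/(r - 1).
An antiderivative is F(r) = 2*log(r) - log(r - 1).
Then F(4) - F(2) = (log(16/3)) - (log(4)) = log(4/3).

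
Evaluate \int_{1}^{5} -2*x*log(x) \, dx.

Integrate by parts once (u = ln x, dv = -2*x dx).
An antiderivative is F(x) = -x**2*(2*log(x) - 1)/2.
Then F(5) - F(1) = (25/2 - 25*log(5)) - (1/2) = 12 - 25*log(5).

12 - 25*log(5)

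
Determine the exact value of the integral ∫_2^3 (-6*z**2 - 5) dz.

-43

By the power rule, an antiderivative is F(z) = -2*z**3 - 5*z.
Then F(3) - F(2) = (-69) - (-26) = -43.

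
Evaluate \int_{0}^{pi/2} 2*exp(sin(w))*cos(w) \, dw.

-2 + 2*E

Let u = sin(w), so du = cos(w) dw. When w = 0, u = 0; when w = pi/2, u = 1.
The integral becomes 2·∫ exp(u) du from 0 to 1, with antiderivative 2*exp(u).
Back in w: F(w) = 2*exp(sin(w)).
Then F(pi/2) - F(0) = (2*E) - (2) = -2 + 2*E.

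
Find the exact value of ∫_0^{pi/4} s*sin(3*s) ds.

Integrate by parts once (u = s, dv = sin(3*s) ds).
An antiderivative is F(s) = -s*cos(3*s)/3 + sin(3*s)/9.
Then F(pi/4) - F(0) = (sqrt(2)*(4 + 3*pi)/72) - (0) = sqrt(2)*(4 + 3*pi)/72.

sqrt(2)*(4 + 3*pi)/72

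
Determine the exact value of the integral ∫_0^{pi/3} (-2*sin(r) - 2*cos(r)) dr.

An antiderivative is F(r) = -2*sin(r) + 2*cos(r).
Then F(pi/3) - F(0) = (1 - sqrt(3)) - (2) = -sqrt(3) - 1.

-sqrt(3) - 1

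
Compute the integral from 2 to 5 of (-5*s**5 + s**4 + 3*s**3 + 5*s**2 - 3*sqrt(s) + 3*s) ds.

By the power rule, an antiderivative is F(s) = -5*s**6/6 + s**5/5 + 3*s**4/4 - 2*s**(3/2) + 5*s**3/3 + 3*s**2/2.
Then F(5) - F(2) = (-46725/4 - 10*sqrt(5)) - (-78/5 - 4*sqrt(2)) = -233313/20 - 10*sqrt(5) + 4*sqrt(2).

-233313/20 - 10*sqrt(5) + 4*sqrt(2)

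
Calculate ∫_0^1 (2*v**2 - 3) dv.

-7/3

By the power rule, an antiderivative is F(v) = 2*v**3/3 - 3*v.
Then F(1) - F(0) = (-7/3) - (0) = -7/3.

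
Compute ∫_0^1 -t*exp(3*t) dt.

Integrate by parts once (u = t, dv = -exp(3*t) dt).
An antiderivative is F(t) = (-3*t + 1)*exp(3*t)/9.
Then F(1) - F(0) = (-2*exp(3)/9) - (1/9) = -2*exp(3)/9 - 1/9.

-2*exp(3)/9 - 1/9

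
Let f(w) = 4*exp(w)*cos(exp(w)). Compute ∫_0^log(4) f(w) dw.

-4*sin(1) + 4*sin(4)

Let u = exp(w), so du = exp(w) dw. When w = 0, u = 1; when w = log(4), u = 4.
The integral becomes 4·∫ cos(u) du from 1 to 4, with antiderivative 4*sin(u).
Back in w: F(w) = 4*sin(exp(w)).
Then F(log(4)) - F(0) = (4*sin(4)) - (4*sin(1)) = -4*sin(1) + 4*sin(4).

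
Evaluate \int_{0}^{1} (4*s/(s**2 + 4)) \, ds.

log(25/16)

Let u = s**2 + 4, so du = 2*s ds. When s = 0, u = 4; when s = 1, u = 5.
The integral becomes 2·∫ 1/u du from 4 to 5, with antiderivative 2*log(u).
Back in s: F(s) = 2*log(s**2 + 4).
Then F(1) - F(0) = (log(25)) - (log(16)) = log(25/16).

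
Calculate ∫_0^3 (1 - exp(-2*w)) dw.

An antiderivative is F(w) = w + exp(-2*w)/2.
Then F(3) - F(0) = (exp(-6)/2 + 3) - (1/2) = exp(-6)/2 + 5/2.

exp(-6)/2 + 5/2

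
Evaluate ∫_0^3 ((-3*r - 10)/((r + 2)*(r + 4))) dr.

Factor the denominator: r**2 + 6*r + 8 = (r + 4)(r + 2).
Partial fractions: (-3*r - 10)/((r + 2)*(r + 4)) = -1/(r + 4) - 2/(r + 2).
An antiderivative is F(r) = -2*log(r + 2) - log(r + 4).
Then F(3) - F(0) = (-2*log(5) - log(7)) - (-log(16)) = -2*log(5) - log(7) + 4*log(2).

-2*log(5) - log(7) + 4*log(2)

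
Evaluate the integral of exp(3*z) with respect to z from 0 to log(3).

Let u = exp(z), so du = exp(z) dz. When z = 0, u = 1; when z = log(3), u = 3.
The integral becomes ∫ u**2 du from 1 to 3, with antiderivative u**3/3.
Back in z: F(z) = exp(3*z)/3.
Then F(log(3)) - F(0) = (9) - (1/3) = 26/3.

26/3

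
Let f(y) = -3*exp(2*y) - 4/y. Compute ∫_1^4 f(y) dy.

-3*exp(8)/2 - 8*log(2) + 3*exp(2)/2

An antiderivative is F(y) = -3*exp(2*y)/2 - 4*log(y).
Then F(4) - F(1) = (-3*exp(8)/2 - 8*log(2)) - (-3*exp(2)/2) = -3*exp(8)/2 - 8*log(2) + 3*exp(2)/2.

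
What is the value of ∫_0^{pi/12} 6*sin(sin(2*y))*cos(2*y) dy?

Let u = sin(2*y), so du = 2*cos(2*y) dy. When y = 0, u = 0; when y = pi/12, u = 1/2.
The integral becomes 3·∫ sin(u) du from 0 to 1/2, with antiderivative -3*cos(u).
Back in y: F(y) = -3*cos(sin(2*y)).
Then F(pi/12) - F(0) = (-3*cos(1/2)) - (-3) = 3 - 3*cos(1/2).

3 - 3*cos(1/2)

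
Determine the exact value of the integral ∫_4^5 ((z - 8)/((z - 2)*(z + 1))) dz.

Factor the denominator: z**2 - z - 2 = (z + 1)(z - 2).
Partial fractions: (z - 8)/((z - 2)*(z + 1)) = 3/(z + 1) - 2/(z - 2).
An antiderivative is F(z) = -2*log(z - 2) + 3*log(z + 1).
Then F(5) - F(4) = (log(24)) - (-2*log(2) + 3*log(5)) = -3*log(5) + log(3) + 5*log(2).

-3*log(5) + log(3) + 5*log(2)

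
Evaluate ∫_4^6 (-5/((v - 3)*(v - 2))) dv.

-5*log(3) + 5*log(2)

Factor the denominator: v**2 - 5*v + 6 = (v - 2)(v - 3).
Partial fractions: -5/((v - 3)*(v - 2)) = 5/(v - 2) - 5/(v - 3).
An antiderivative is F(v) = -5*log(v - 3) + 5*log(v - 2).
Then F(6) - F(4) = (-5*log(3) + 10*log(2)) - (log(32)) = -5*log(3) + 5*log(2).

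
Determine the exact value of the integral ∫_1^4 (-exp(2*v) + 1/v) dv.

An antiderivative is F(v) = -exp(2*v)/2 + log(v).
Then F(4) - F(1) = (-exp(8)/2 + log(4)) - (-exp(2)/2) = -exp(8)/2 + log(4) + exp(2)/2.

-exp(8)/2 + log(4) + exp(2)/2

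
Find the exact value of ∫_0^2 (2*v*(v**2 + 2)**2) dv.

208/3

Let u = v**2 + 2, so du = 2*v dv. When v = 0, u = 2; when v = 2, u = 6.
The integral becomes ∫ u**2 du from 2 to 6, with antiderivative u**3/3.
Back in v: F(v) = (v**2 + 2)**3/3.
Then F(2) - F(0) = (72) - (8/3) = 208/3.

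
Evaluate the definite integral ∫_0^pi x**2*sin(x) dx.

Integrate by parts twice (u = x^2, dv = sin(x) dx).
An antiderivative is F(x) = -x**2*cos(x) + 2*x*sin(x) + 2*cos(x).
Then F(pi) - F(0) = (-2 + pi**2) - (2) = -4 + pi**2.

-4 + pi**2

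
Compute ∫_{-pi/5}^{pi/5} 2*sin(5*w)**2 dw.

2*pi/5

Use the identity sin^2(5*w) = (1 - cos(10*w))/2.
An antiderivative is F(w) = w - sin(10*w)/10.
Then F(pi/5) - F(-pi/5) = (pi/5) - (-pi/5) = 2*pi/5.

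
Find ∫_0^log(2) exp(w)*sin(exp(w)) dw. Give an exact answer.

-cos(2) + cos(1)

Let u = exp(w), so du = exp(w) dw. When w = 0, u = 1; when w = log(2), u = 2.
The integral becomes ∫ sin(u) du from 1 to 2, with antiderivative -cos(u).
Back in w: F(w) = -cos(exp(w)).
Then F(log(2)) - F(0) = (-cos(2)) - (-cos(1)) = -cos(2) + cos(1).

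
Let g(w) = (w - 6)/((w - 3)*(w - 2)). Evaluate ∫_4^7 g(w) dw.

-10*log(2) + 4*log(5)

Factor the denominator: w**2 - 5*w + 6 = (w - 2)(w - 3).
Partial fractions: (w - 6)/((w - 3)*(w - 2)) = 4/(w - 2) - 3/(w - 3).
An antiderivative is F(w) = -3*log(w - 3) + 4*log(w - 2).
Then F(7) - F(4) = (-6*log(2) + 4*log(5)) - (log(16)) = -10*log(2) + 4*log(5).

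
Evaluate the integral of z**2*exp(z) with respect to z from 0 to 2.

Integrate by parts twice (u = z^2, dv = exp(z) dz).
An antiderivative is F(z) = (z**2 - 2*z + 2)*exp(z).
Then F(2) - F(0) = (2*exp(2)) - (2) = -2 + 2*exp(2).

-2 + 2*exp(2)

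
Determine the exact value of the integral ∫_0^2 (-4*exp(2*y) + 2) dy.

6 - 2*exp(4)

An antiderivative is F(y) = -2*exp(2*y) + 2*y.
Then F(2) - F(0) = (4 - 2*exp(4)) - (-2) = 6 - 2*exp(4).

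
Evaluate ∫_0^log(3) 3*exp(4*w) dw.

60

Let u = exp(w), so du = exp(w) dw. When w = 0, u = 1; when w = log(3), u = 3.
The integral becomes 3·∫ u**3 du from 1 to 3, with antiderivative 3*u**4/4.
Back in w: F(w) = 3*exp(4*w)/4.
Then F(log(3)) - F(0) = (243/4) - (3/4) = 60.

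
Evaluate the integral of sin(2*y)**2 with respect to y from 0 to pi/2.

Use the identity sin^2(2*y) = (1 - cos(4*y))/2.
An antiderivative is F(y) = y/2 - sin(4*y)/8.
Then F(pi/2) - F(0) = (pi/4) - (0) = pi/4.

pi/4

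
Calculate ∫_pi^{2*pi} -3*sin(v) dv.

6

An antiderivative is F(v) = 3*cos(v).
Then F(2*pi) - F(pi) = (3) - (-3) = 6.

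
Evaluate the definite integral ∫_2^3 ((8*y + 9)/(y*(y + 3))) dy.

Factor the denominator: y**2 + 3*y = (y + 3)y.
Partial fractions: (8*y + 9)/(y*(y + 3)) = 5/(y + 3) + 3/y.
An antiderivative is F(y) = 3*log(y) + 5*log(y + 3).
Then F(3) - F(2) = (5*log(2) + 8*log(3)) - (3*log(2) + 5*log(5)) = -5*log(5) + 2*log(2) + 8*log(3).

-5*log(5) + 2*log(2) + 8*log(3)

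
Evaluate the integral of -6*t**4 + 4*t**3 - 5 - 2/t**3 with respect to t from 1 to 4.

By the power rule, an antiderivative is F(t) = -6*t**5/5 + t**4 - 5*t + t**(-2).
Then F(4) - F(1) = (-79419/80) - (-21/5) = -79083/80.

-79083/80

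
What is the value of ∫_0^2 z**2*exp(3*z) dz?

-2/27 + 26*exp(6)/27

Integrate by parts twice (u = z^2, dv = exp(3*z) dz).
An antiderivative is F(z) = (9*z**2 - 6*z + 2)*exp(3*z)/27.
Then F(2) - F(0) = (26*exp(6)/27) - (2/27) = -2/27 + 26*exp(6)/27.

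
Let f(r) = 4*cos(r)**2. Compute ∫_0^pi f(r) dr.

2*pi

Use the identity cos^2(r) = (1 + cos(2*r))/2.
An antiderivative is F(r) = 2*r + sin(2*r).
Then F(pi) - F(0) = (2*pi) - (0) = 2*pi.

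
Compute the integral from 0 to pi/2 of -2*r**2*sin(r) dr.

4 - 2*pi

Integrate by parts twice (u = r^2, dv = -2*sin(r) dr).
An antiderivative is F(r) = 2*r**2*cos(r) - 4*r*sin(r) - 4*cos(r).
Then F(pi/2) - F(0) = (-2*pi) - (-4) = 4 - 2*pi.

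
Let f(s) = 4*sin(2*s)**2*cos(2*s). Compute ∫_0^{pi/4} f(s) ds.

Let u = sin(2*s), so du = 2*cos(2*s) ds. When s = 0, u = 0; when s = pi/4, u = 1.
The integral becomes 2·∫ u**2 du from 0 to 1, with antiderivative 2*u**3/3.
Back in s: F(s) = 2*sin(2*s)**3/3.
Then F(pi/4) - F(0) = (2/3) - (0) = 2/3.

2/3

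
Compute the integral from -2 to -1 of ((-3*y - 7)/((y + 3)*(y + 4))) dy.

Factor the denominator: y**2 + 7*y + 12 = (y + 4)(y + 3).
Partial fractions: (-3*y - 7)/((y + 3)*(y + 4)) = -5/(y + 4) + 2/(y + 3).
An antiderivative is F(y) = 2*log(y + 3) - 5*log(y + 4).
Then F(-1) - F(-2) = (-5*log(3) + 2*log(2)) - (-log(32)) = -5*log(3) + 7*log(2).

-5*log(3) + 7*log(2)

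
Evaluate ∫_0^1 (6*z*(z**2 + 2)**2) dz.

19

Let u = z**2 + 2, so du = 2*z dz. When z = 0, u = 2; when z = 1, u = 3.
The integral becomes 3·∫ u**2 du from 2 to 3, with antiderivative u**3.
Back in z: F(z) = (z**2 + 2)**3.
Then F(1) - F(0) = (27) - (8) = 19.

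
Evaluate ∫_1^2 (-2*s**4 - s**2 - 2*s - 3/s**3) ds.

-2263/120

By the power rule, an antiderivative is F(s) = -2*s**5/5 - s**3/3 - s**2 + 3/(2*s**2).
Then F(2) - F(1) = (-2291/120) - (-7/30) = -2263/120.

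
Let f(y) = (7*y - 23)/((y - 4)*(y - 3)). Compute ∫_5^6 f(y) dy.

log(72)

Factor the denominator: y**2 - 7*y + 12 = (y - 3)(y - 4).
Partial fractions: (7*y - 23)/((y - 4)*(y - 3)) = 2/(y - 3) + 5/(y - 4).
An antiderivative is F(y) = 5*log(y - 4) + 2*log(y - 3).
Then F(6) - F(5) = (2*log(3) + 5*log(2)) - (log(4)) = log(72).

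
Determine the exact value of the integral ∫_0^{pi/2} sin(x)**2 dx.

Use the identity sin^2(x) = (1 - cos(2*x))/2.
An antiderivative is F(x) = x/2 - sin(2*x)/4.
Then F(pi/2) - F(0) = (pi/4) - (0) = pi/4.

pi/4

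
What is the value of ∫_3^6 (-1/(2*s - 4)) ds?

An antiderivative is F(s) = -log(2*s - 4)/2.
Then F(6) - F(3) = (-3*log(2)/2) - (-log(2)/2) = -log(2).

-log(2)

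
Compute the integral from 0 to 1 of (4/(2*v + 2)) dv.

Let u = 2*v + 2, so du = 2 dv. When v = 0, u = 2; when v = 1, u = 4.
The integral becomes 2·∫ 1/u du from 2 to 4, with antiderivative 2*log(u).
Back in v: F(v) = 2*log(2*v + 2).
Then F(1) - F(0) = (log(16)) - (log(4)) = log(4).

log(4)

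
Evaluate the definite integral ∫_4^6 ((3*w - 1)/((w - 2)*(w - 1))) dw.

-2*log(5) + 2*log(3) + 5*log(2)

Factor the denominator: w**2 - 3*w + 2 = (w - 1)(w - 2).
Partial fractions: (3*w - 1)/((w - 2)*(w - 1)) = -2/(w - 1) + 5/(w - 2).
An antiderivative is F(w) = 5*log(w - 2) - 2*log(w - 1).
Then F(6) - F(4) = (-2*log(5) + 10*log(2)) - (log(32/9)) = -2*log(5) + 2*log(3) + 5*log(2).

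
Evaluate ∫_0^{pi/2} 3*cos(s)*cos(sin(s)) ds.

Let u = sin(s), so du = cos(s) ds. When s = 0, u = 0; when s = pi/2, u = 1.
The integral becomes 3·∫ cos(u) du from 0 to 1, with antiderivative 3*sin(u).
Back in s: F(s) = 3*sin(sin(s)).
Then F(pi/2) - F(0) = (3*sin(1)) - (0) = 3*sin(1).

3*sin(1)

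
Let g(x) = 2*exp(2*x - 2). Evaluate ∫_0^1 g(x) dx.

1 - exp(-2)

Let u = 2*x - 2, so du = 2 dx. When x = 0, u = -2; when x = 1, u = 0.
The integral becomes ∫ exp(u) du from -2 to 0, with antiderivative exp(u).
Back in x: F(x) = exp(2*x - 2).
Then F(1) - F(0) = (1) - (exp(-2)) = 1 - exp(-2).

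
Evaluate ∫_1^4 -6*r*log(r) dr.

Integrate by parts once (u = ln r, dv = -6*r dr).
An antiderivative is F(r) = -3*r**2*(2*log(r) - 1)/2.
Then F(4) - F(1) = (24 - 96*log(2)) - (3/2) = 45/2 - 96*log(2).

45/2 - 96*log(2)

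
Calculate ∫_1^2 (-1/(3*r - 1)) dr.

An antiderivative is F(r) = -log(3*r - 1)/3.
Then F(2) - F(1) = (-log(5)/3) - (-log(2)/3) = -log(5)/3 + log(2)/3.

-log(5)/3 + log(2)/3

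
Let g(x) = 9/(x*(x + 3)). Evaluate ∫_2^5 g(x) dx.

Factor the denominator: x**2 + 3*x = (x + 3)x.
Partial fractions: 9/(x*(x + 3)) = -3/(x + 3) + 3/x.
An antiderivative is F(x) = 3*log(x) - 3*log(x + 3).
Then F(5) - F(2) = (-9*log(2) + 3*log(5)) - (-3*log(5) + 3*log(2)) = -12*log(2) + 6*log(5).

-12*log(2) + 6*log(5)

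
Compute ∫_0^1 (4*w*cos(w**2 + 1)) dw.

Let u = w**2 + 1, so du = 2*w dw. When w = 0, u = 1; when w = 1, u = 2.
The integral becomes 2·∫ cos(u) du from 1 to 2, with antiderivative 2*sin(u).
Back in w: F(w) = 2*sin(w**2 + 1).
Then F(1) - F(0) = (2*sin(2)) - (2*sin(1)) = -2*sin(1) + 2*sin(2).

-2*sin(1) + 2*sin(2)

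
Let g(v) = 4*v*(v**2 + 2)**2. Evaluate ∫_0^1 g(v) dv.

38/3

Let u = v**2 + 2, so du = 2*v dv. When v = 0, u = 2; when v = 1, u = 3.
The integral becomes 2·∫ u**2 du from 2 to 3, with antiderivative 2*u**3/3.
Back in v: F(v) = 2*(v**2 + 2)**3/3.
Then F(1) - F(0) = (18) - (16/3) = 38/3.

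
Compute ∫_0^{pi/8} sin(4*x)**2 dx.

Use the identity sin^2(4*x) = (1 - cos(8*x))/2.
An antiderivative is F(x) = x/2 - sin(8*x)/16.
Then F(pi/8) - F(0) = (pi/16) - (0) = pi/16.

pi/16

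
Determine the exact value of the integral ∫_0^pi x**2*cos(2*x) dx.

pi/2

Integrate by parts twice (u = x^2, dv = cos(2*x) dx).
An antiderivative is F(x) = x**2*sin(2*x)/2 + x*cos(2*x)/2 - sin(2*x)/4.
Then F(pi) - F(0) = (pi/2) - (0) = pi/2.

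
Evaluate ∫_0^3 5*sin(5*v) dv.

1 - cos(15)

Let u = 5*v, so du = 5 dv. When v = 0, u = 0; when v = 3, u = 15.
The integral becomes ∫ sin(u) du from 0 to 15, with antiderivative -cos(u).
Back in v: F(v) = -cos(5*v).
Then F(3) - F(0) = (-cos(15)) - (-1) = 1 - cos(15).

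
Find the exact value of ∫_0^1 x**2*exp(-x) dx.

2 - 5*exp(-1)

Integrate by parts twice (u = x^2, dv = exp(-x) dx).
An antiderivative is F(x) = (-x**2 - 2*x - 2)*exp(-x).
Then F(1) - F(0) = (-5*exp(-1)) - (-2) = 2 - 5*exp(-1).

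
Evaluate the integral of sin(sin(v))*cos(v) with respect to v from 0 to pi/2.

Let u = sin(v), so du = cos(v) dv. When v = 0, u = 0; when v = pi/2, u = 1.
The integral becomes ∫ sin(u) du from 0 to 1, with antiderivative -cos(u).
Back in v: F(v) = -cos(sin(v)).
Then F(pi/2) - F(0) = (-cos(1)) - (-1) = 1 - cos(1).

1 - cos(1)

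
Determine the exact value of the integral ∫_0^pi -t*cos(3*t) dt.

Integrate by parts once (u = t, dv = -cos(3*t) dt).
An antiderivative is F(t) = -t*sin(3*t)/3 - cos(3*t)/9.
Then F(pi) - F(0) = (1/9) - (-1/9) = 2/9.

2/9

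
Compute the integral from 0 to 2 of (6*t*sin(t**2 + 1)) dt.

-3*cos(5) + 3*cos(1)

Let u = t**2 + 1, so du = 2*t dt. When t = 0, u = 1; when t = 2, u = 5.
The integral becomes 3·∫ sin(u) du from 1 to 5, with antiderivative -3*cos(u).
Back in t: F(t) = -3*cos(t**2 + 1).
Then F(2) - F(0) = (-3*cos(5)) - (-3*cos(1)) = -3*cos(5) + 3*cos(1).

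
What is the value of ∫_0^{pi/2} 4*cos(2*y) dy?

An antiderivative is F(y) = 2*sin(2*y).
Then F(pi/2) - F(0) = (0) - (0) = 0.

0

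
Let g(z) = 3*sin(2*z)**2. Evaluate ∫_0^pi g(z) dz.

Use the identity sin^2(2*z) = (1 - cos(4*z))/2.
An antiderivative is F(z) = 3*z/2 - 3*sin(4*z)/8.
Then F(pi) - F(0) = (3*pi/2) - (0) = 3*pi/2.

3*pi/2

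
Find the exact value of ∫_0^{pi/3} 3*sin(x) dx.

3/2

An antiderivative is F(x) = -3*cos(x).
Then F(pi/3) - F(0) = (-3/2) - (-3) = 3/2.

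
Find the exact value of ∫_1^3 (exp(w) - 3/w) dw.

An antiderivative is F(w) = exp(w) - 3*log(w).
Then F(3) - F(1) = (-log(27) + exp(3)) - (exp(1)) = -log(27) - exp(1) + exp(3).

-log(27) - exp(1) + exp(3)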